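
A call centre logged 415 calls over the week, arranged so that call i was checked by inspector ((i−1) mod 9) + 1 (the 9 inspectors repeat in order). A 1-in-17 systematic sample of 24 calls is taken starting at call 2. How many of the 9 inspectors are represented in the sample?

Consecutive selections differ by k = 17, so their inspector numbers differ by 17 mod 9 = 8.
gcd(17, 9) = 1, so the sample visits 9/1 = 9 distinct residues mod 9.
Start 2 is inspector 2; the inspectors hit are 1, 2, 3, 4, 5, 6, 7, 8, 9.

9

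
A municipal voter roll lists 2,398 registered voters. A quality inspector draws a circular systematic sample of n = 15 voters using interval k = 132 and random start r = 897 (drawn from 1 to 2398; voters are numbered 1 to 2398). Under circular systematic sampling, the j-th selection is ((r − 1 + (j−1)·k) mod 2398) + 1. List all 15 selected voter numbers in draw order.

Selection 1: 897
Selection 2: 897 + 132 = 1029
Selection 3: 1029 + 132 = 1161
Selection 4: 1161 + 132 = 1293
Selection 5: 1293 + 132 = 1425
Selection 6: 1425 + 132 = 1557
Selection 7: 1557 + 132 = 1689
Selection 8: 1689 + 132 = 1821
Selection 9: 1821 + 132 = 1953
Selection 10: 1953 + 132 = 2085
Selection 11: 2085 + 132 = 2217
Selection 12: 2217 + 132 = 2349
Selection 13: 2349 + 132 = 2481 → 2481 − 2398 = 83
Selection 14: 83 + 132 = 215
Selection 15: 215 + 132 = 347

897, 1029, 1161, 1293, 1425, 1557, 1689, 1821, 1953, 2085, 2217, 2349, 83, 215, 347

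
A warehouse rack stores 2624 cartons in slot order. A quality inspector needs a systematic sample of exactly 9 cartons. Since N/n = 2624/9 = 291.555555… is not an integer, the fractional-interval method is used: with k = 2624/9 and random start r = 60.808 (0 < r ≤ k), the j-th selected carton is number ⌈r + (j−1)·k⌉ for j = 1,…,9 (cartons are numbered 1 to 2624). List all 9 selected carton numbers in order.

61, 353, 644, 936, 1228, 1519, 1811, 2102, 2394

j=1: r + 0k = 60.808 → ⌈·⌉ = 61
j=2: r + 1k = 352.363555… → ⌈·⌉ = 353
j=3: r + 2k = 643.919111… → ⌈·⌉ = 644
j=4: r + 3k = 935.474666… → ⌈·⌉ = 936
j=5: r + 4k = 1227.030222… → ⌈·⌉ = 1228
j=6: r + 5k = 1518.585777… → ⌈·⌉ = 1519
j=7: r + 6k = 1810.141333… → ⌈·⌉ = 1811
j=8: r + 7k = 2101.696888… → ⌈·⌉ = 2102
j=9: r + 8k = 2393.252444… → ⌈·⌉ = 2394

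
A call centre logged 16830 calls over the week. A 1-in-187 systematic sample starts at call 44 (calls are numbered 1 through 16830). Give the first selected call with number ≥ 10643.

10703

k = 187
Steps past start: ⌈(10643 − 44)/187⌉ = ⌈10599/187⌉ = 57
Selected call: 44 + 57×187 = 10703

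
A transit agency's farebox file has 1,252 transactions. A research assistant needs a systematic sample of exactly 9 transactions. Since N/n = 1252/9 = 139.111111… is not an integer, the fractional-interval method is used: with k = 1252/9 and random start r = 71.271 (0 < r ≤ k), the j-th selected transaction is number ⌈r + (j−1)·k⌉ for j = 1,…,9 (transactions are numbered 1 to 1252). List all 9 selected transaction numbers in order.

72, 211, 350, 489, 628, 767, 906, 1046, 1185

j=1: r + 0k = 71.271 → ⌈·⌉ = 72
j=2: r + 1k = 210.382111… → ⌈·⌉ = 211
j=3: r + 2k = 349.493222… → ⌈·⌉ = 350
j=4: r + 3k = 488.604333… → ⌈·⌉ = 489
j=5: r + 4k = 627.715444… → ⌈·⌉ = 628
j=6: r + 5k = 766.826555… → ⌈·⌉ = 767
j=7: r + 6k = 905.937666… → ⌈·⌉ = 906
j=8: r + 7k = 1045.048777… → ⌈·⌉ = 1046
j=9: r + 8k = 1184.159888… → ⌈·⌉ = 1185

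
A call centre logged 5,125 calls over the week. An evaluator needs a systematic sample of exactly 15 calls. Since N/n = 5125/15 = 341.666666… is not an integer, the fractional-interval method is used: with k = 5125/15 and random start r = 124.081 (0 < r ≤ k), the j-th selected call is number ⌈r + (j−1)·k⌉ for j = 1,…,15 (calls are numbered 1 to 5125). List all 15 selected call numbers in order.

125, 466, 808, 1150, 1491, 1833, 2175, 2516, 2858, 3200, 3541, 3883, 4225, 4566, 4908

j=1: r + 0k = 124.081 → ⌈·⌉ = 125
j=2: r + 1k = 465.747666… → ⌈·⌉ = 466
j=3: r + 2k = 807.414333… → ⌈·⌉ = 808
j=4: r + 3k = 1149.081 → ⌈·⌉ = 1150
j=5: r + 4k = 1490.747666… → ⌈·⌉ = 1491
j=6: r + 5k = 1832.414333… → ⌈·⌉ = 1833
j=7: r + 6k = 2174.081 → ⌈·⌉ = 2175
j=8: r + 7k = 2515.747666… → ⌈·⌉ = 2516
j=9: r + 8k = 2857.414333… → ⌈·⌉ = 2858
j=10: r + 9k = 3199.081 → ⌈·⌉ = 3200
j=11: r + 10k = 3540.747666… → ⌈·⌉ = 3541
j=12: r + 11k = 3882.414333… → ⌈·⌉ = 3883
j=13: r + 12k = 4224.081 → ⌈·⌉ = 4225
j=14: r + 13k = 4565.747666… → ⌈·⌉ = 4566
j=15: r + 14k = 4907.414333… → ⌈·⌉ = 4908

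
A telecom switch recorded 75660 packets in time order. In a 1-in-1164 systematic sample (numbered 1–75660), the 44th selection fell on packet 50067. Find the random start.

k = 1164
r = 50067 − (44−1)×1164 = 50067 − 50052 = 15

15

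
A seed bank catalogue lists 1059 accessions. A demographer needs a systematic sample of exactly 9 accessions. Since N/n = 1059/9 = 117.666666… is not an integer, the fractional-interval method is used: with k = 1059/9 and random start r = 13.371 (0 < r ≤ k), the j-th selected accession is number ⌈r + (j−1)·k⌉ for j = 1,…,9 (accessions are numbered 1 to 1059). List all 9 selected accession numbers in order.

j=1: r + 0k = 13.371 → ⌈·⌉ = 14
j=2: r + 1k = 131.037666… → ⌈·⌉ = 132
j=3: r + 2k = 248.704333… → ⌈·⌉ = 249
j=4: r + 3k = 366.371 → ⌈·⌉ = 367
j=5: r + 4k = 484.037666… → ⌈·⌉ = 485
j=6: r + 5k = 601.704333… → ⌈·⌉ = 602
j=7: r + 6k = 719.371 → ⌈·⌉ = 720
j=8: r + 7k = 837.037666… → ⌈·⌉ = 838
j=9: r + 8k = 954.704333… → ⌈·⌉ = 955

14, 132, 249, 367, 485, 602, 720, 838, 955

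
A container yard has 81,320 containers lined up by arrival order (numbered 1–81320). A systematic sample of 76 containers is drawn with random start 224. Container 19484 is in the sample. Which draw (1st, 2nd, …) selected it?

19

k = 81320/76 = 1070
position = (19484 − 224)/1070 + 1 = 19260/1070 + 1 = 18 + 1 = 19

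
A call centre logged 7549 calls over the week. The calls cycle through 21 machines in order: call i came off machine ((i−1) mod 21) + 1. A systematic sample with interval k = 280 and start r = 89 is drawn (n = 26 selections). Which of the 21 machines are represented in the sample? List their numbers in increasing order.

Consecutive selections differ by k = 280, so their machine numbers differ by 280 mod 21 = 7.
gcd(280, 21) = 7, so the sample visits 21/7 = 3 distinct residues mod 21.
Start 89 is machine 5; the machines hit are 5, 12, 19.

5, 12, 19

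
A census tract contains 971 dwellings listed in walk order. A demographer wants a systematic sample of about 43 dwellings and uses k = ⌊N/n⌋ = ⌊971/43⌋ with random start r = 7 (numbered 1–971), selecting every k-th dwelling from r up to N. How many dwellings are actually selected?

k = ⌊971/43⌋ = 22
Achieved size = ⌊(971 − 7)/22⌋ + 1 = ⌊964/22⌋ + 1 = 43 + 1 = 44
(last selection: 7 + 43×22 = 953 ≤ 971; next would be 975 > 971)

44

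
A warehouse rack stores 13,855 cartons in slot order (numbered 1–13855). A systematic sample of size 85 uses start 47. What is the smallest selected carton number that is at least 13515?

k = 13855/85 = 163
Steps past start: ⌈(13515 − 47)/163⌉ = ⌈13468/163⌉ = 83
Selected carton: 47 + 83×163 = 13576

13576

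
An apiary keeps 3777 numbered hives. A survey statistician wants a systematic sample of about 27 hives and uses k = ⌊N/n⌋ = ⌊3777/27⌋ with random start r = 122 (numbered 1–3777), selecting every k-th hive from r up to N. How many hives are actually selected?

27

k = ⌊3777/27⌋ = 139
Achieved size = ⌊(3777 − 122)/139⌋ + 1 = ⌊3655/139⌋ + 1 = 26 + 1 = 27
(last selection: 122 + 26×139 = 3736 ≤ 3777; next would be 3875 > 3777)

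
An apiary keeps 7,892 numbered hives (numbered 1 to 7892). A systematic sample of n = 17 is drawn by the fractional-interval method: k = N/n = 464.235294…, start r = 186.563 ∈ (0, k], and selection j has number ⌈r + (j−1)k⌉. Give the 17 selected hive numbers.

187, 651, 1116, 1580, 2044, 2508, 2972, 3437, 3901, 4365, 4829, 5294, 5758, 6222, 6686, 7151, 7615

j=1: r + 0k = 186.563 → ⌈·⌉ = 187
j=2: r + 1k = 650.798294… → ⌈·⌉ = 651
j=3: r + 2k = 1115.033588… → ⌈·⌉ = 1116
j=4: r + 3k = 1579.268882… → ⌈·⌉ = 1580
j=5: r + 4k = 2043.504176… → ⌈·⌉ = 2044
j=6: r + 5k = 2507.739470… → ⌈·⌉ = 2508
j=7: r + 6k = 2971.974764… → ⌈·⌉ = 2972
j=8: r + 7k = 3436.210058… → ⌈·⌉ = 3437
j=9: r + 8k = 3900.445352… → ⌈·⌉ = 3901
j=10: r + 9k = 4364.680647… → ⌈·⌉ = 4365
j=11: r + 10k = 4828.915941… → ⌈·⌉ = 4829
j=12: r + 11k = 5293.151235… → ⌈·⌉ = 5294
j=13: r + 12k = 5757.386529… → ⌈·⌉ = 5758
j=14: r + 13k = 6221.621823… → ⌈·⌉ = 6222
j=15: r + 14k = 6685.857117… → ⌈·⌉ = 6686
j=16: r + 15k = 7150.092411… → ⌈·⌉ = 7151
j=17: r + 16k = 7614.327705… → ⌈·⌉ = 7615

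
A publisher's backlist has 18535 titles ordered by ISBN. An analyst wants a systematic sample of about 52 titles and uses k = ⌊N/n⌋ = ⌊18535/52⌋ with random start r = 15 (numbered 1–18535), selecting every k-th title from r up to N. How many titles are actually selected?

53

k = ⌊18535/52⌋ = 356
Achieved size = ⌊(18535 − 15)/356⌋ + 1 = ⌊18520/356⌋ + 1 = 52 + 1 = 53
(last selection: 15 + 52×356 = 18527 ≤ 18535; next would be 18883 > 18535)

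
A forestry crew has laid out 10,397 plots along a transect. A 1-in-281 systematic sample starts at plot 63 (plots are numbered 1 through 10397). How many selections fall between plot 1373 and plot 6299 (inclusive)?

18

k = 281
First selection ≥ 1373: 63 + ⌈(1373−63)/281⌉·281 = 63 + 5×281 = 1468
Last selection ≤ 6299: 63 + ⌊(6299−63)/281⌋·281 = 63 + 22×281 = 6245
Count = 22 − 5 + 1 = 18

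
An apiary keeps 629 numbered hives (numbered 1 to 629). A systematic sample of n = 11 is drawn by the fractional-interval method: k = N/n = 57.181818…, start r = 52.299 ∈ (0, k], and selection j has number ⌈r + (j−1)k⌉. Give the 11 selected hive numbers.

53, 110, 167, 224, 282, 339, 396, 453, 510, 567, 625

j=1: r + 0k = 52.299 → ⌈·⌉ = 53
j=2: r + 1k = 109.480818… → ⌈·⌉ = 110
j=3: r + 2k = 166.662636… → ⌈·⌉ = 167
j=4: r + 3k = 223.844454… → ⌈·⌉ = 224
j=5: r + 4k = 281.026272… → ⌈·⌉ = 282
j=6: r + 5k = 338.208090… → ⌈·⌉ = 339
j=7: r + 6k = 395.389909… → ⌈·⌉ = 396
j=8: r + 7k = 452.571727… → ⌈·⌉ = 453
j=9: r + 8k = 509.753545… → ⌈·⌉ = 510
j=10: r + 9k = 566.935363… → ⌈·⌉ = 567
j=11: r + 10k = 624.117181… → ⌈·⌉ = 625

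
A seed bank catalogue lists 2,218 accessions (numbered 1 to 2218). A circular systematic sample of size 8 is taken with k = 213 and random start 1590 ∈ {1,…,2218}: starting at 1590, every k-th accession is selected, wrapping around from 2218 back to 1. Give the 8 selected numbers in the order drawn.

1590, 1803, 2016, 11, 224, 437, 650, 863

Selection 1: 1590
Selection 2: 1590 + 213 = 1803
Selection 3: 1803 + 213 = 2016
Selection 4: 2016 + 213 = 2229 → 2229 − 2218 = 11
Selection 5: 11 + 213 = 224
Selection 6: 224 + 213 = 437
Selection 7: 437 + 213 = 650
Selection 8: 650 + 213 = 863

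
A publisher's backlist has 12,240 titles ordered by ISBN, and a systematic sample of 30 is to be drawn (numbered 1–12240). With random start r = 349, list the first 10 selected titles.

k = N/n = 12240/30 = 408
title 1: 349
title 2: 349 + 408 = 757
title 3: 757 + 408 = 1165
title 4: 1165 + 408 = 1573
title 5: 1573 + 408 = 1981
title 6: 1981 + 408 = 2389
title 7: 2389 + 408 = 2797
title 8: 2797 + 408 = 3205
title 9: 3205 + 408 = 3613
title 10: 3613 + 408 = 4021

349, 757, 1165, 1573, 1981, 2389, 2797, 3205, 3613, 4021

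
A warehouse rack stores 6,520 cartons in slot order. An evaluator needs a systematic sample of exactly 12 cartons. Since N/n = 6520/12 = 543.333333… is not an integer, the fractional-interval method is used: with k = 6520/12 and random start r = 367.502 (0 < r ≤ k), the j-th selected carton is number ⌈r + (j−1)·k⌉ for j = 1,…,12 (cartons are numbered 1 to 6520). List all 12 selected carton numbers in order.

368, 911, 1455, 1998, 2541, 3085, 3628, 4171, 4715, 5258, 5801, 6345

j=1: r + 0k = 367.502 → ⌈·⌉ = 368
j=2: r + 1k = 910.835333… → ⌈·⌉ = 911
j=3: r + 2k = 1454.168666… → ⌈·⌉ = 1455
j=4: r + 3k = 1997.502 → ⌈·⌉ = 1998
j=5: r + 4k = 2540.835333… → ⌈·⌉ = 2541
j=6: r + 5k = 3084.168666… → ⌈·⌉ = 3085
j=7: r + 6k = 3627.502 → ⌈·⌉ = 3628
j=8: r + 7k = 4170.835333… → ⌈·⌉ = 4171
j=9: r + 8k = 4714.168666… → ⌈·⌉ = 4715
j=10: r + 9k = 5257.502 → ⌈·⌉ = 5258
j=11: r + 10k = 5800.835333… → ⌈·⌉ = 5801
j=12: r + 11k = 6344.168666… → ⌈·⌉ = 6345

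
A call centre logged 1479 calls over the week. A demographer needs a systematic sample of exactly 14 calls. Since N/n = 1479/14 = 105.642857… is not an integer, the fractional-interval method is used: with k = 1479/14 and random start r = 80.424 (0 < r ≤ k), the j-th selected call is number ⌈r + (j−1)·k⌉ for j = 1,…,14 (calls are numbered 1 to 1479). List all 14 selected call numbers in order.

j=1: r + 0k = 80.424 → ⌈·⌉ = 81
j=2: r + 1k = 186.066857… → ⌈·⌉ = 187
j=3: r + 2k = 291.709714… → ⌈·⌉ = 292
j=4: r + 3k = 397.352571… → ⌈·⌉ = 398
j=5: r + 4k = 502.995428… → ⌈·⌉ = 503
j=6: r + 5k = 608.638285… → ⌈·⌉ = 609
j=7: r + 6k = 714.281142… → ⌈·⌉ = 715
j=8: r + 7k = 819.924 → ⌈·⌉ = 820
j=9: r + 8k = 925.566857… → ⌈·⌉ = 926
j=10: r + 9k = 1031.209714… → ⌈·⌉ = 1032
j=11: r + 10k = 1136.852571… → ⌈·⌉ = 1137
j=12: r + 11k = 1242.495428… → ⌈·⌉ = 1243
j=13: r + 12k = 1348.138285… → ⌈·⌉ = 1349
j=14: r + 13k = 1453.781142… → ⌈·⌉ = 1454

81, 187, 292, 398, 503, 609, 715, 820, 926, 1032, 1137, 1243, 1349, 1454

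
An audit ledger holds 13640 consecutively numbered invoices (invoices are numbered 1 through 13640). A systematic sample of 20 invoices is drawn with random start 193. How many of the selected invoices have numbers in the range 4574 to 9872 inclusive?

8

k = 13640/20 = 682
First selection ≥ 4574: 193 + ⌈(4574−193)/682⌉·682 = 193 + 7×682 = 4967
Last selection ≤ 9872: 193 + ⌊(9872−193)/682⌋·682 = 193 + 14×682 = 9741
Count = 14 − 7 + 1 = 8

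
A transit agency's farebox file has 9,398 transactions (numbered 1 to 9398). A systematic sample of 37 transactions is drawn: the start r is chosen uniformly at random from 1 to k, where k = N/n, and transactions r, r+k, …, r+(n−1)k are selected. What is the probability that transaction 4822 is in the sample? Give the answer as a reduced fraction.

1/254

k = 9398/37 = 254.
Transaction 4822 is selected iff r ≡ 4822 (mod 254); exactly one such r in {1,…,254}.
Inclusion probability = 1/254.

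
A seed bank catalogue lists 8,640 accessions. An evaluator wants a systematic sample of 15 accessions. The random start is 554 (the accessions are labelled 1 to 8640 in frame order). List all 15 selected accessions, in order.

k = N/n = 8640/15 = 576
accession 1: 554
accession 2: 554 + 576 = 1130
accession 3: 1130 + 576 = 1706
accession 4: 1706 + 576 = 2282
accession 5: 2282 + 576 = 2858
accession 6: 2858 + 576 = 3434
accession 7: 3434 + 576 = 4010
accession 8: 4010 + 576 = 4586
accession 9: 4586 + 576 = 5162
accession 10: 5162 + 576 = 5738
accession 11: 5738 + 576 = 6314
accession 12: 6314 + 576 = 6890
accession 13: 6890 + 576 = 7466
accession 14: 7466 + 576 = 8042
accession 15: 8042 + 576 = 8618

554, 1130, 1706, 2282, 2858, 3434, 4010, 4586, 5162, 5738, 6314, 6890, 7466, 8042, 8618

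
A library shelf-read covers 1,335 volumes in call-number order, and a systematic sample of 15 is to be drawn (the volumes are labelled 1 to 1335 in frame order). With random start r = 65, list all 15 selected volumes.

k = N/n = 1335/15 = 89
volume 1: 65
volume 2: 65 + 89 = 154
volume 3: 154 + 89 = 243
volume 4: 243 + 89 = 332
volume 5: 332 + 89 = 421
volume 6: 421 + 89 = 510
volume 7: 510 + 89 = 599
volume 8: 599 + 89 = 688
volume 9: 688 + 89 = 777
volume 10: 777 + 89 = 866
volume 11: 866 + 89 = 955
volume 12: 955 + 89 = 1044
volume 13: 1044 + 89 = 1133
volume 14: 1133 + 89 = 1222
volume 15: 1222 + 89 = 1311

65, 154, 243, 332, 421, 510, 599, 688, 777, 866, 955, 1044, 1133, 1222, 1311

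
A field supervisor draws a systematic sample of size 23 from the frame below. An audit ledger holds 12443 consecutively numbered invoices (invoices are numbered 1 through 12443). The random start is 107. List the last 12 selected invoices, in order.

6058, 6599, 7140, 7681, 8222, 8763, 9304, 9845, 10386, 10927, 11468, 12009

k = N/n = 12443/23 = 541
12th selection = 107 + 11×541 = 6058
13th: 6058 + 541 = 6599
14th: 6599 + 541 = 7140
15th: 7140 + 541 = 7681
16th: 7681 + 541 = 8222
17th: 8222 + 541 = 8763
18th: 8763 + 541 = 9304
19th: 9304 + 541 = 9845
20th: 9845 + 541 = 10386
21st: 10386 + 541 = 10927
22nd: 10927 + 541 = 11468
23rd: 11468 + 541 = 12009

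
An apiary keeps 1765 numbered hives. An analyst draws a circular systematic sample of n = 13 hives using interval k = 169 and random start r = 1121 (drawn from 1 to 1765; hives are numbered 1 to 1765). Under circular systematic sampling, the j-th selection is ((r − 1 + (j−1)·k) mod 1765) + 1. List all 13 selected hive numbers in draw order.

1121, 1290, 1459, 1628, 32, 201, 370, 539, 708, 877, 1046, 1215, 1384

Selection 1: 1121
Selection 2: 1121 + 169 = 1290
Selection 3: 1290 + 169 = 1459
Selection 4: 1459 + 169 = 1628
Selection 5: 1628 + 169 = 1797 → 1797 − 1765 = 32
Selection 6: 32 + 169 = 201
Selection 7: 201 + 169 = 370
Selection 8: 370 + 169 = 539
Selection 9: 539 + 169 = 708
Selection 10: 708 + 169 = 877
Selection 11: 877 + 169 = 1046
Selection 12: 1046 + 169 = 1215
Selection 13: 1215 + 169 = 1384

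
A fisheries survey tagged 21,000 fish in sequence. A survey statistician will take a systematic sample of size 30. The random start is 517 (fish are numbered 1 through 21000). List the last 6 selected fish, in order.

17317, 18017, 18717, 19417, 20117, 20817

k = N/n = 21000/30 = 700
25th selection = 517 + 24×700 = 17317
26th: 17317 + 700 = 18017
27th: 18017 + 700 = 18717
28th: 18717 + 700 = 19417
29th: 19417 + 700 = 20117
30th: 20117 + 700 = 20817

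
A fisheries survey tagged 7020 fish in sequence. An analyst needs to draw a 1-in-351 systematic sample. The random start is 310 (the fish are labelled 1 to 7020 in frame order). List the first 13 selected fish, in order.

fish 1: 310
fish 2: 310 + 351 = 661
fish 3: 661 + 351 = 1012
fish 4: 1012 + 351 = 1363
fish 5: 1363 + 351 = 1714
fish 6: 1714 + 351 = 2065
fish 7: 2065 + 351 = 2416
fish 8: 2416 + 351 = 2767
fish 9: 2767 + 351 = 3118
fish 10: 3118 + 351 = 3469
fish 11: 3469 + 351 = 3820
fish 12: 3820 + 351 = 4171
fish 13: 4171 + 351 = 4522

310, 661, 1012, 1363, 1714, 2065, 2416, 2767, 3118, 3469, 3820, 4171, 4522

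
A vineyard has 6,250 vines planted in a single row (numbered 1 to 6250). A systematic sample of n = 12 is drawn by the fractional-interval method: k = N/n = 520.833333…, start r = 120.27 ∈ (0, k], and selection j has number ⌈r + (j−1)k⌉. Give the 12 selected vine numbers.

121, 642, 1162, 1683, 2204, 2725, 3246, 3767, 4287, 4808, 5329, 5850

j=1: r + 0k = 120.27 → ⌈·⌉ = 121
j=2: r + 1k = 641.103333… → ⌈·⌉ = 642
j=3: r + 2k = 1161.936666… → ⌈·⌉ = 1162
j=4: r + 3k = 1682.77 → ⌈·⌉ = 1683
j=5: r + 4k = 2203.603333… → ⌈·⌉ = 2204
j=6: r + 5k = 2724.436666… → ⌈·⌉ = 2725
j=7: r + 6k = 3245.27 → ⌈·⌉ = 3246
j=8: r + 7k = 3766.103333… → ⌈·⌉ = 3767
j=9: r + 8k = 4286.936666… → ⌈·⌉ = 4287
j=10: r + 9k = 4807.77 → ⌈·⌉ = 4808
j=11: r + 10k = 5328.603333… → ⌈·⌉ = 5329
j=12: r + 11k = 5849.436666… → ⌈·⌉ = 5850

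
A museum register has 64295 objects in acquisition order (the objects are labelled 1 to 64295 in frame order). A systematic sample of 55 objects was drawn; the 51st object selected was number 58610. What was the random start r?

160

k = 64295/55 = 1169
r = 58610 − (51−1)×1169 = 58610 − 58450 = 160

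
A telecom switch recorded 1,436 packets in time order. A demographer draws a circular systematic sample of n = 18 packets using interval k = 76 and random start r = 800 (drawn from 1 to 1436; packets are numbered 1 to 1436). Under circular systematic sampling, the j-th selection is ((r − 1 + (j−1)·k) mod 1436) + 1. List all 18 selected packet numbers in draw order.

800, 876, 952, 1028, 1104, 1180, 1256, 1332, 1408, 48, 124, 200, 276, 352, 428, 504, 580, 656

Selection 1: 800
Selection 2: 800 + 76 = 876
Selection 3: 876 + 76 = 952
Selection 4: 952 + 76 = 1028
Selection 5: 1028 + 76 = 1104
Selection 6: 1104 + 76 = 1180
Selection 7: 1180 + 76 = 1256
Selection 8: 1256 + 76 = 1332
Selection 9: 1332 + 76 = 1408
Selection 10: 1408 + 76 = 1484 → 1484 − 1436 = 48
Selection 11: 48 + 76 = 124
Selection 12: 124 + 76 = 200
Selection 13: 200 + 76 = 276
Selection 14: 276 + 76 = 352
Selection 15: 352 + 76 = 428
Selection 16: 428 + 76 = 504
Selection 17: 504 + 76 = 580
Selection 18: 580 + 76 = 656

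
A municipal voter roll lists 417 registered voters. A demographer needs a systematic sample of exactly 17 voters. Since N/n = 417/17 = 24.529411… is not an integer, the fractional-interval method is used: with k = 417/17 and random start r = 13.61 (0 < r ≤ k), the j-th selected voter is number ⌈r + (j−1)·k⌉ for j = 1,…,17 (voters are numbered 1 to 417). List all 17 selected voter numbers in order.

j=1: r + 0k = 13.61 → ⌈·⌉ = 14
j=2: r + 1k = 38.139411… → ⌈·⌉ = 39
j=3: r + 2k = 62.668823… → ⌈·⌉ = 63
j=4: r + 3k = 87.198235… → ⌈·⌉ = 88
j=5: r + 4k = 111.727647… → ⌈·⌉ = 112
j=6: r + 5k = 136.257058… → ⌈·⌉ = 137
j=7: r + 6k = 160.786470… → ⌈·⌉ = 161
j=8: r + 7k = 185.315882… → ⌈·⌉ = 186
j=9: r + 8k = 209.845294… → ⌈·⌉ = 210
j=10: r + 9k = 234.374705… → ⌈·⌉ = 235
j=11: r + 10k = 258.904117… → ⌈·⌉ = 259
j=12: r + 11k = 283.433529… → ⌈·⌉ = 284
j=13: r + 12k = 307.962941… → ⌈·⌉ = 308
j=14: r + 13k = 332.492352… → ⌈·⌉ = 333
j=15: r + 14k = 357.021764… → ⌈·⌉ = 358
j=16: r + 15k = 381.551176… → ⌈·⌉ = 382
j=17: r + 16k = 406.080588… → ⌈·⌉ = 407

14, 39, 63, 88, 112, 137, 161, 186, 210, 235, 259, 284, 308, 333, 358, 382, 407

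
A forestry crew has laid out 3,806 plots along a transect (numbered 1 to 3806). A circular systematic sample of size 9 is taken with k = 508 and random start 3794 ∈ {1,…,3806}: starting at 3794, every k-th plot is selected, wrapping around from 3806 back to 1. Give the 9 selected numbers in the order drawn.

3794, 496, 1004, 1512, 2020, 2528, 3036, 3544, 246

Selection 1: 3794
Selection 2: 3794 + 508 = 4302 → 4302 − 3806 = 496
Selection 3: 496 + 508 = 1004
Selection 4: 1004 + 508 = 1512
Selection 5: 1512 + 508 = 2020
Selection 6: 2020 + 508 = 2528
Selection 7: 2528 + 508 = 3036
Selection 8: 3036 + 508 = 3544
Selection 9: 3544 + 508 = 4052 → 4052 − 3806 = 246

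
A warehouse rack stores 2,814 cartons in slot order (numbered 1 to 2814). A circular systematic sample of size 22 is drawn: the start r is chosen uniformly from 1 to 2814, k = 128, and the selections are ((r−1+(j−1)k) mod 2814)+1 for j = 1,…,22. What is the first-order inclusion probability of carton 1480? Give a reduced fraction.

11/1407

For each position j, as r ranges over 1…2814 the j-th selection hits every carton exactly once, so carton 1480 is selected for exactly 22 of the 2814 starts.
Inclusion probability = 22/2814 = 11/1407.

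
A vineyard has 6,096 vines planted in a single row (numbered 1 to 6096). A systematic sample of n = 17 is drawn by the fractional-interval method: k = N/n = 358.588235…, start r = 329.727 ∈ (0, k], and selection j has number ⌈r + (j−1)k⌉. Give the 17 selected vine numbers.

j=1: r + 0k = 329.727 → ⌈·⌉ = 330
j=2: r + 1k = 688.315235… → ⌈·⌉ = 689
j=3: r + 2k = 1046.903470… → ⌈·⌉ = 1047
j=4: r + 3k = 1405.491705… → ⌈·⌉ = 1406
j=5: r + 4k = 1764.079941… → ⌈·⌉ = 1765
j=6: r + 5k = 2122.668176… → ⌈·⌉ = 2123
j=7: r + 6k = 2481.256411… → ⌈·⌉ = 2482
j=8: r + 7k = 2839.844647… → ⌈·⌉ = 2840
j=9: r + 8k = 3198.432882… → ⌈·⌉ = 3199
j=10: r + 9k = 3557.021117… → ⌈·⌉ = 3558
j=11: r + 10k = 3915.609352… → ⌈·⌉ = 3916
j=12: r + 11k = 4274.197588… → ⌈·⌉ = 4275
j=13: r + 12k = 4632.785823… → ⌈·⌉ = 4633
j=14: r + 13k = 4991.374058… → ⌈·⌉ = 4992
j=15: r + 14k = 5349.962294… → ⌈·⌉ = 5350
j=16: r + 15k = 5708.550529… → ⌈·⌉ = 5709
j=17: r + 16k = 6067.138764… → ⌈·⌉ = 6068

330, 689, 1047, 1406, 1765, 2123, 2482, 2840, 3199, 3558, 3916, 4275, 4633, 4992, 5350, 5709, 6068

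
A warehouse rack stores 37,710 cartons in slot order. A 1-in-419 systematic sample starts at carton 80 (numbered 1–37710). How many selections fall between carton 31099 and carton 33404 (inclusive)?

5

k = 419
First selection ≥ 31099: 80 + ⌈(31099−80)/419⌉·419 = 80 + 75×419 = 31505
Last selection ≤ 33404: 80 + ⌊(33404−80)/419⌋·419 = 80 + 79×419 = 33181
Count = 79 − 75 + 1 = 5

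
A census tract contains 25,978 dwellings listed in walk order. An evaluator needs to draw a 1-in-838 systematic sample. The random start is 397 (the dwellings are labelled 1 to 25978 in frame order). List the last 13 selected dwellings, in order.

15481, 16319, 17157, 17995, 18833, 19671, 20509, 21347, 22185, 23023, 23861, 24699, 25537

19th selection = 397 + 18×838 = 15481
20th: 15481 + 838 = 16319
21st: 16319 + 838 = 17157
22nd: 17157 + 838 = 17995
23rd: 17995 + 838 = 18833
24th: 18833 + 838 = 19671
25th: 19671 + 838 = 20509
26th: 20509 + 838 = 21347
27th: 21347 + 838 = 22185
28th: 22185 + 838 = 23023
29th: 23023 + 838 = 23861
30th: 23861 + 838 = 24699
31st: 24699 + 838 = 25537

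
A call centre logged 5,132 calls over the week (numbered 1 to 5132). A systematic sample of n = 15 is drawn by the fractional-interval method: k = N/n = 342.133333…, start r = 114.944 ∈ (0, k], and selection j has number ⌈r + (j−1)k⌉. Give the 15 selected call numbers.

j=1: r + 0k = 114.944 → ⌈·⌉ = 115
j=2: r + 1k = 457.077333… → ⌈·⌉ = 458
j=3: r + 2k = 799.210666… → ⌈·⌉ = 800
j=4: r + 3k = 1141.344 → ⌈·⌉ = 1142
j=5: r + 4k = 1483.477333… → ⌈·⌉ = 1484
j=6: r + 5k = 1825.610666… → ⌈·⌉ = 1826
j=7: r + 6k = 2167.744 → ⌈·⌉ = 2168
j=8: r + 7k = 2509.877333… → ⌈·⌉ = 2510
j=9: r + 8k = 2852.010666… → ⌈·⌉ = 2853
j=10: r + 9k = 3194.144 → ⌈·⌉ = 3195
j=11: r + 10k = 3536.277333… → ⌈·⌉ = 3537
j=12: r + 11k = 3878.410666… → ⌈·⌉ = 3879
j=13: r + 12k = 4220.544 → ⌈·⌉ = 4221
j=14: r + 13k = 4562.677333… → ⌈·⌉ = 4563
j=15: r + 14k = 4904.810666… → ⌈·⌉ = 4905

115, 458, 800, 1142, 1484, 1826, 2168, 2510, 2853, 3195, 3537, 3879, 4221, 4563, 4905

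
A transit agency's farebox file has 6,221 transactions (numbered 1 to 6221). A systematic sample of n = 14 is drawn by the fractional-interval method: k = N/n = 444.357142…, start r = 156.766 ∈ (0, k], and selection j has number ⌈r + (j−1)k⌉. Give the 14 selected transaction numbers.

j=1: r + 0k = 156.766 → ⌈·⌉ = 157
j=2: r + 1k = 601.123142… → ⌈·⌉ = 602
j=3: r + 2k = 1045.480285… → ⌈·⌉ = 1046
j=4: r + 3k = 1489.837428… → ⌈·⌉ = 1490
j=5: r + 4k = 1934.194571… → ⌈·⌉ = 1935
j=6: r + 5k = 2378.551714… → ⌈·⌉ = 2379
j=7: r + 6k = 2822.908857… → ⌈·⌉ = 2823
j=8: r + 7k = 3267.266 → ⌈·⌉ = 3268
j=9: r + 8k = 3711.623142… → ⌈·⌉ = 3712
j=10: r + 9k = 4155.980285… → ⌈·⌉ = 4156
j=11: r + 10k = 4600.337428… → ⌈·⌉ = 4601
j=12: r + 11k = 5044.694571… → ⌈·⌉ = 5045
j=13: r + 12k = 5489.051714… → ⌈·⌉ = 5490
j=14: r + 13k = 5933.408857… → ⌈·⌉ = 5934

157, 602, 1046, 1490, 1935, 2379, 2823, 3268, 3712, 4156, 4601, 5045, 5490, 5934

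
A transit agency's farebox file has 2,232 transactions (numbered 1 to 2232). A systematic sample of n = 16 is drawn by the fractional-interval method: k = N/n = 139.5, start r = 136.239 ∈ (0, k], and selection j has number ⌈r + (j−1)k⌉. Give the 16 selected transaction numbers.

j=1: r + 0k = 136.239 → ⌈·⌉ = 137
j=2: r + 1k = 275.739 → ⌈·⌉ = 276
j=3: r + 2k = 415.239 → ⌈·⌉ = 416
j=4: r + 3k = 554.739 → ⌈·⌉ = 555
j=5: r + 4k = 694.239 → ⌈·⌉ = 695
j=6: r + 5k = 833.739 → ⌈·⌉ = 834
j=7: r + 6k = 973.239 → ⌈·⌉ = 974
j=8: r + 7k = 1112.739 → ⌈·⌉ = 1113
j=9: r + 8k = 1252.239 → ⌈·⌉ = 1253
j=10: r + 9k = 1391.739 → ⌈·⌉ = 1392
j=11: r + 10k = 1531.239 → ⌈·⌉ = 1532
j=12: r + 11k = 1670.739 → ⌈·⌉ = 1671
j=13: r + 12k = 1810.239 → ⌈·⌉ = 1811
j=14: r + 13k = 1949.739 → ⌈·⌉ = 1950
j=15: r + 14k = 2089.239 → ⌈·⌉ = 2090
j=16: r + 15k = 2228.739 → ⌈·⌉ = 2229

137, 276, 416, 555, 695, 834, 974, 1113, 1253, 1392, 1532, 1671, 1811, 1950, 2090, 2229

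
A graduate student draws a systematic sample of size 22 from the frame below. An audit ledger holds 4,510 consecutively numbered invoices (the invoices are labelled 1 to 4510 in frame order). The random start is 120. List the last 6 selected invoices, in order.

3400, 3605, 3810, 4015, 4220, 4425

k = N/n = 4510/22 = 205
17th selection = 120 + 16×205 = 3400
18th: 3400 + 205 = 3605
19th: 3605 + 205 = 3810
20th: 3810 + 205 = 4015
21st: 4015 + 205 = 4220
22nd: 4220 + 205 = 4425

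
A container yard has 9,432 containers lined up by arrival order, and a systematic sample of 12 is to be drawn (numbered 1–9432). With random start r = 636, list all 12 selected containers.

k = N/n = 9432/12 = 786
container 1: 636
container 2: 636 + 786 = 1422
container 3: 1422 + 786 = 2208
container 4: 2208 + 786 = 2994
container 5: 2994 + 786 = 3780
container 6: 3780 + 786 = 4566
container 7: 4566 + 786 = 5352
container 8: 5352 + 786 = 6138
container 9: 6138 + 786 = 6924
container 10: 6924 + 786 = 7710
container 11: 7710 + 786 = 8496
container 12: 8496 + 786 = 9282

636, 1422, 2208, 2994, 3780, 4566, 5352, 6138, 6924, 7710, 8496, 9282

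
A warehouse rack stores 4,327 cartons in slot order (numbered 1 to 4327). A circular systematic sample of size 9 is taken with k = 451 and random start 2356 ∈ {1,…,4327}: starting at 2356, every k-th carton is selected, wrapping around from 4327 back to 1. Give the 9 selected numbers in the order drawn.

2356, 2807, 3258, 3709, 4160, 284, 735, 1186, 1637

Selection 1: 2356
Selection 2: 2356 + 451 = 2807
Selection 3: 2807 + 451 = 3258
Selection 4: 3258 + 451 = 3709
Selection 5: 3709 + 451 = 4160
Selection 6: 4160 + 451 = 4611 → 4611 − 4327 = 284
Selection 7: 284 + 451 = 735
Selection 8: 735 + 451 = 1186
Selection 9: 1186 + 451 = 1637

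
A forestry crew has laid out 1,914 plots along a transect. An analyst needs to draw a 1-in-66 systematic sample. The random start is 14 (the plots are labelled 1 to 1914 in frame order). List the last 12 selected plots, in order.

1136, 1202, 1268, 1334, 1400, 1466, 1532, 1598, 1664, 1730, 1796, 1862

18th selection = 14 + 17×66 = 1136
19th: 1136 + 66 = 1202
20th: 1202 + 66 = 1268
21st: 1268 + 66 = 1334
22nd: 1334 + 66 = 1400
23rd: 1400 + 66 = 1466
24th: 1466 + 66 = 1532
25th: 1532 + 66 = 1598
26th: 1598 + 66 = 1664
27th: 1664 + 66 = 1730
28th: 1730 + 66 = 1796
29th: 1796 + 66 = 1862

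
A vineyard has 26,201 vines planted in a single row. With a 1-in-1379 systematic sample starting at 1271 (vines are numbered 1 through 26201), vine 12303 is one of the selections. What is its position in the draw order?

9

k = 1379
position = (12303 − 1271)/1379 + 1 = 11032/1379 + 1 = 8 + 1 = 9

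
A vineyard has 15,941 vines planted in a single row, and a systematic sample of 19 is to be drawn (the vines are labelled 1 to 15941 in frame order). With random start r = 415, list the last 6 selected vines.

k = N/n = 15941/19 = 839
14th selection = 415 + 13×839 = 11322
15th: 11322 + 839 = 12161
16th: 12161 + 839 = 13000
17th: 13000 + 839 = 13839
18th: 13839 + 839 = 14678
19th: 14678 + 839 = 15517

11322, 12161, 13000, 13839, 14678, 15517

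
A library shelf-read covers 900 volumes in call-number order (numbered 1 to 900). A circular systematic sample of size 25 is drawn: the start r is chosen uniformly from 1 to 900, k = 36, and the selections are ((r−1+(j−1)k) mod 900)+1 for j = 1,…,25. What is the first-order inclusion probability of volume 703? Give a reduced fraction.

For each position j, as r ranges over 1…900 the j-th selection hits every volume exactly once, so volume 703 is selected for exactly 25 of the 900 starts.
Inclusion probability = 25/900 = 1/36.

1/36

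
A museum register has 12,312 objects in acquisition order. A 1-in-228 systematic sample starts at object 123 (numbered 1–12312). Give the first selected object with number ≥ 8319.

8331

k = 228
Steps past start: ⌈(8319 − 123)/228⌉ = ⌈8196/228⌉ = 36
Selected object: 123 + 36×228 = 8331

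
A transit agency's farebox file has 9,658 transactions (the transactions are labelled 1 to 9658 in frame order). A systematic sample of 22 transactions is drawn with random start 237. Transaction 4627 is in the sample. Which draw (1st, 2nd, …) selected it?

k = 9658/22 = 439
position = (4627 − 237)/439 + 1 = 4390/439 + 1 = 10 + 1 = 11

11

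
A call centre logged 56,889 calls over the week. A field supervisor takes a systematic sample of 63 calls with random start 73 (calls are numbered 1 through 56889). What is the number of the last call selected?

56059

k = 56889/63 = 903
63rd selection = r + (63−1)·k = 73 + 62×903 = 73 + 55986 = 56059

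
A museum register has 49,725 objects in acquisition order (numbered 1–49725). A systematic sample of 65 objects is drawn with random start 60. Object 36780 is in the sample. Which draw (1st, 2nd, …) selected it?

49

k = 49725/65 = 765
position = (36780 − 60)/765 + 1 = 36720/765 + 1 = 48 + 1 = 49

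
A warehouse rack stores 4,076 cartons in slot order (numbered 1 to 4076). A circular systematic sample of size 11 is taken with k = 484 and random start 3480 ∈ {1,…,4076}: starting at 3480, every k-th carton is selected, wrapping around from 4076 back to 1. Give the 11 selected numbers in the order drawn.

3480, 3964, 372, 856, 1340, 1824, 2308, 2792, 3276, 3760, 168

Selection 1: 3480
Selection 2: 3480 + 484 = 3964
Selection 3: 3964 + 484 = 4448 → 4448 − 4076 = 372
Selection 4: 372 + 484 = 856
Selection 5: 856 + 484 = 1340
Selection 6: 1340 + 484 = 1824
Selection 7: 1824 + 484 = 2308
Selection 8: 2308 + 484 = 2792
Selection 9: 2792 + 484 = 3276
Selection 10: 3276 + 484 = 3760
Selection 11: 3760 + 484 = 4244 → 4244 − 4076 = 168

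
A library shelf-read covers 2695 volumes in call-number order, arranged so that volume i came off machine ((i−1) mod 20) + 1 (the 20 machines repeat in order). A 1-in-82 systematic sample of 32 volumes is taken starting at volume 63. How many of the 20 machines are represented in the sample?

Consecutive selections differ by k = 82, so their machine numbers differ by 82 mod 20 = 2.
gcd(82, 20) = 2, so the sample visits 20/2 = 10 distinct residues mod 20.
Start 63 is machine 3; the machines hit are 1, 3, 5, 7, 9, 11, 13, 15, 17, 19.

10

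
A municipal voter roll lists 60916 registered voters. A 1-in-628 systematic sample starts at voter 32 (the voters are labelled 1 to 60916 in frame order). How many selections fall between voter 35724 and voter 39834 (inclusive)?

k = 628
First selection ≥ 35724: 32 + ⌈(35724−32)/628⌉·628 = 32 + 57×628 = 35828
Last selection ≤ 39834: 32 + ⌊(39834−32)/628⌋·628 = 32 + 63×628 = 39596
Count = 63 − 57 + 1 = 7

7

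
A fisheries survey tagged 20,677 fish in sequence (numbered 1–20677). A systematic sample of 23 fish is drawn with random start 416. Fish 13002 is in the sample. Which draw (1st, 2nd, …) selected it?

k = 20677/23 = 899
position = (13002 − 416)/899 + 1 = 12586/899 + 1 = 14 + 1 = 15

15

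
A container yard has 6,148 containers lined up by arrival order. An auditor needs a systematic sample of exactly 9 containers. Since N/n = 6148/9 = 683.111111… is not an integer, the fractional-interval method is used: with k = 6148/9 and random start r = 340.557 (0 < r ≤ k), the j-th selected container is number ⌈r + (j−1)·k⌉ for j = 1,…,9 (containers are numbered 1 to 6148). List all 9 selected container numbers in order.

341, 1024, 1707, 2390, 3074, 3757, 4440, 5123, 5806

j=1: r + 0k = 340.557 → ⌈·⌉ = 341
j=2: r + 1k = 1023.668111… → ⌈·⌉ = 1024
j=3: r + 2k = 1706.779222… → ⌈·⌉ = 1707
j=4: r + 3k = 2389.890333… → ⌈·⌉ = 2390
j=5: r + 4k = 3073.001444… → ⌈·⌉ = 3074
j=6: r + 5k = 3756.112555… → ⌈·⌉ = 3757
j=7: r + 6k = 4439.223666… → ⌈·⌉ = 4440
j=8: r + 7k = 5122.334777… → ⌈·⌉ = 5123
j=9: r + 8k = 5805.445888… → ⌈·⌉ = 5806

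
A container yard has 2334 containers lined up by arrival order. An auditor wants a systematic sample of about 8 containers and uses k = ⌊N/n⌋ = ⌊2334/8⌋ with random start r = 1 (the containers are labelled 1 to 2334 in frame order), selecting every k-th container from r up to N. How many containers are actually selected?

9

k = ⌊2334/8⌋ = 291
Achieved size = ⌊(2334 − 1)/291⌋ + 1 = ⌊2333/291⌋ + 1 = 8 + 1 = 9
(last selection: 1 + 8×291 = 2329 ≤ 2334; next would be 2620 > 2334)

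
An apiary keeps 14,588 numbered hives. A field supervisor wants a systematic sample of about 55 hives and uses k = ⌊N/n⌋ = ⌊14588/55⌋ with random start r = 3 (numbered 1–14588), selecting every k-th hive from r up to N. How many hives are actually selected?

56

k = ⌊14588/55⌋ = 265
Achieved size = ⌊(14588 − 3)/265⌋ + 1 = ⌊14585/265⌋ + 1 = 55 + 1 = 56
(last selection: 3 + 55×265 = 14578 ≤ 14588; next would be 14843 > 14588)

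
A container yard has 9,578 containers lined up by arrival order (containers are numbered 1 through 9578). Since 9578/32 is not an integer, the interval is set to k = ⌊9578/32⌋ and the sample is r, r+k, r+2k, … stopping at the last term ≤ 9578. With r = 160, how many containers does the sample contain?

k = ⌊9578/32⌋ = 299
Achieved size = ⌊(9578 − 160)/299⌋ + 1 = ⌊9418/299⌋ + 1 = 31 + 1 = 32
(last selection: 160 + 31×299 = 9429 ≤ 9578; next would be 9728 > 9578)

32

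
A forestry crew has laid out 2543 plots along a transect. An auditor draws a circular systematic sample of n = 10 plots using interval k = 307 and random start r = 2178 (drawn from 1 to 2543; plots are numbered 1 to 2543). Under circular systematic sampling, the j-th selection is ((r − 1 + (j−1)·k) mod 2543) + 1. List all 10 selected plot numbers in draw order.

Selection 1: 2178
Selection 2: 2178 + 307 = 2485
Selection 3: 2485 + 307 = 2792 → 2792 − 2543 = 249
Selection 4: 249 + 307 = 556
Selection 5: 556 + 307 = 863
Selection 6: 863 + 307 = 1170
Selection 7: 1170 + 307 = 1477
Selection 8: 1477 + 307 = 1784
Selection 9: 1784 + 307 = 2091
Selection 10: 2091 + 307 = 2398

2178, 2485, 249, 556, 863, 1170, 1477, 1784, 2091, 2398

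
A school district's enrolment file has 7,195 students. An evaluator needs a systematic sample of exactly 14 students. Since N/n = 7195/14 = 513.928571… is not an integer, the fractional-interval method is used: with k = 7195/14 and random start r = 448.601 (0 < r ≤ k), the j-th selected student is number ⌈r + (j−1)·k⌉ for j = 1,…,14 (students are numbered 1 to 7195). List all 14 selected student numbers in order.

449, 963, 1477, 1991, 2505, 3019, 3533, 4047, 4561, 5074, 5588, 6102, 6616, 7130

j=1: r + 0k = 448.601 → ⌈·⌉ = 449
j=2: r + 1k = 962.529571… → ⌈·⌉ = 963
j=3: r + 2k = 1476.458142… → ⌈·⌉ = 1477
j=4: r + 3k = 1990.386714… → ⌈·⌉ = 1991
j=5: r + 4k = 2504.315285… → ⌈·⌉ = 2505
j=6: r + 5k = 3018.243857… → ⌈·⌉ = 3019
j=7: r + 6k = 3532.172428… → ⌈·⌉ = 3533
j=8: r + 7k = 4046.101 → ⌈·⌉ = 4047
j=9: r + 8k = 4560.029571… → ⌈·⌉ = 4561
j=10: r + 9k = 5073.958142… → ⌈·⌉ = 5074
j=11: r + 10k = 5587.886714… → ⌈·⌉ = 5588
j=12: r + 11k = 6101.815285… → ⌈·⌉ = 6102
j=13: r + 12k = 6615.743857… → ⌈·⌉ = 6616
j=14: r + 13k = 7129.672428… → ⌈·⌉ = 7130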